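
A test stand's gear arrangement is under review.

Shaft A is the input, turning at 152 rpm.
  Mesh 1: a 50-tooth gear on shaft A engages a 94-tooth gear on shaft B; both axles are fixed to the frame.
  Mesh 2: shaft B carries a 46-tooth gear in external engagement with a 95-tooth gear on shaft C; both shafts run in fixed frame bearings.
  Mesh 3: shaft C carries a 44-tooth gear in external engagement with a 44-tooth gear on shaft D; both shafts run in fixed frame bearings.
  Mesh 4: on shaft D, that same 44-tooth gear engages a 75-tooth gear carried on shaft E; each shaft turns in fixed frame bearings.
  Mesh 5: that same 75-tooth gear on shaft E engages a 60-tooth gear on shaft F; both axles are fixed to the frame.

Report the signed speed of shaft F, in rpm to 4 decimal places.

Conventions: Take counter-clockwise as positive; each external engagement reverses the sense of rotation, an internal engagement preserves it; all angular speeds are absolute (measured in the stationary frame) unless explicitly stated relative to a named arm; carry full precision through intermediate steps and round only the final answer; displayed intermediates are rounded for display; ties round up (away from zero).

topology: fixed-axis compound train — 5 meshes, A→F
mesh 1 [50T→94T]: ω = 152.0000×50/94 = 80.8511 rpm, sense flips to −
mesh 2 [46T→95T]: ω = 80.8511×46/95 = 39.1489 rpm, sense flips to +
mesh 3 [44T→44T]: ω = 39.1489×44/44 = 39.1489 rpm, sense flips to −
mesh 4 [44T→75T]: ω = 39.1489×44/75 = 22.9674 rpm, sense flips to +
mesh 5 [75T→60T]: ω = 22.9674×75/60 = 28.7092 rpm, sense flips to −
signed output speed = -28.7092 rpm

-28.7092 rpm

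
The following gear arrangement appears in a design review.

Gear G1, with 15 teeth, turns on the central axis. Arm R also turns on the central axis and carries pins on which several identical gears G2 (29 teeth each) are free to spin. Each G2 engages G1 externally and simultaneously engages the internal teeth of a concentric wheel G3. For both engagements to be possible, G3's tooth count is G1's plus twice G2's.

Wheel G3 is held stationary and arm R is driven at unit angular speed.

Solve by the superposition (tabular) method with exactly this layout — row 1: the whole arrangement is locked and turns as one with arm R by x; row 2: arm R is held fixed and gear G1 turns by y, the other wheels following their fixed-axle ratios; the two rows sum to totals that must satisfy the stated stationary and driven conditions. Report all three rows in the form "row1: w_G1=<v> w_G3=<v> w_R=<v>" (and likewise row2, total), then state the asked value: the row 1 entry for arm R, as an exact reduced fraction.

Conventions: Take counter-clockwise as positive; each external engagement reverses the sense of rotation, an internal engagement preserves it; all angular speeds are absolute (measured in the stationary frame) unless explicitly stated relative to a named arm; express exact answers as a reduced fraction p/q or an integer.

row1: w_G1=1 w_G3=1 w_R=1
row2: w_G1=73/15 w_G3=-1 w_R=0
total: w_G1=88/15 w_G3=0 w_R=1
asked value: 1

class = planetary set [G3 = 15+2·29 = 73; Willis about the carrier]
row 1 — lock + rotate with arm: ω_sun = ω_ring = ω_arm = x
superposition row 2 [arm held]: sun y, ring −(15/73)·y, arm 0
boundary: total ω_ring = x − (15/73)·y = 0 and total ω_arm = x = 1  ⇒  y = 73/15, x = 1
row 2 ring = −(15/73)·73/15 = -1
totals (row 1 + row 2): sun 1 + 73/15 = 88/15, ring 1 + (-1) = 0, arm 1 + 0 = 1
asked cell (row1, arm) = 1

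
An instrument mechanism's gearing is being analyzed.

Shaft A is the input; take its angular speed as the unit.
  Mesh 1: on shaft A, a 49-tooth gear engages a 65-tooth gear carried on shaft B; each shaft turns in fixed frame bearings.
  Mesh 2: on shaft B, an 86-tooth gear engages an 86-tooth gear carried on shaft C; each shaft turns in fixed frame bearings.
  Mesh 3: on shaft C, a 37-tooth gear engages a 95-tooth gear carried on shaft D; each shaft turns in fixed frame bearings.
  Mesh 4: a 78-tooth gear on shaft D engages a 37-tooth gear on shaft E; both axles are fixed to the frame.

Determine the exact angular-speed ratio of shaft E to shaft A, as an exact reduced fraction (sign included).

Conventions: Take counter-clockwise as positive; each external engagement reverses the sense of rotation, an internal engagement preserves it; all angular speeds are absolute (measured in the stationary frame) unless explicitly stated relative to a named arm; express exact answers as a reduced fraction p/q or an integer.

294/475

class = fixed-axis compound train [4 meshes; 4 ratios multiply, 4 sense flips]
mesh 1 [49T→65T]: running ratio 49/65, sense −
mesh 2 [86T→86T]: running ratio 49/65, sense +
mesh 3 [37T→95T]: running ratio 1813/6175, sense −
mesh 4 [78T→37T]: running ratio 294/475, sense +
ω_out/ω_in = 294/475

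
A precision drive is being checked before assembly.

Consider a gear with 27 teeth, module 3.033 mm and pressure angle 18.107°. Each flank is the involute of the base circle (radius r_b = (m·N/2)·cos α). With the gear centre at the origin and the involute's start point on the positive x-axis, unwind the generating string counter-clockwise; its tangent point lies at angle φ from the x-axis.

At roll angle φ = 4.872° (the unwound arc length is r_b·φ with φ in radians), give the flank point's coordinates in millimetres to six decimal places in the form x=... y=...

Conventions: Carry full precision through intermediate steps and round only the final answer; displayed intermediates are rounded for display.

recognized (one wheel, involute flank): single-mesh tooth geometry, m = 3.033, N = 27
pitch radius r_p = m·N/2 = 3.033·27/2 = 40.945500
base radius r_b = r_p·cos α = 40.945500·cos 18.107° = 38.917787
roll angle φ = 4.872° = 0.08503244 rad
x = r_b·(cos φ + φ·sin φ) = 39.058231
y = r_b·(sin φ − φ·cos φ) = 0.007970

x=39.058231 y=0.007970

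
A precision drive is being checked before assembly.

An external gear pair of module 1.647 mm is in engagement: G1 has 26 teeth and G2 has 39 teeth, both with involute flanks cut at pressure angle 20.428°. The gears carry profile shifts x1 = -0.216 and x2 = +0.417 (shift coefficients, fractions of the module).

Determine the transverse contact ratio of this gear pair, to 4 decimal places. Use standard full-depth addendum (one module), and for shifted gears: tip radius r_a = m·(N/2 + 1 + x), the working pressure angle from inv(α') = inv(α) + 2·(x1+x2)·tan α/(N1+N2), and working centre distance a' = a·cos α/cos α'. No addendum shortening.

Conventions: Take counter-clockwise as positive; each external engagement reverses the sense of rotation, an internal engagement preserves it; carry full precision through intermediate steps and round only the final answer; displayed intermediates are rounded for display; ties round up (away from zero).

1.6071

recognized (one external pair, fixed centres): single-mesh tooth geometry, m = 1.647, N1 = 26, N2 = 39
base radii: r_b1 = 20.064495, r_b2 = 30.096743
tip radii: r_a1 = 22.702248, r_a2 = 34.450299
inv(α') = inv(20.428°) + 2·(-0.216+0.417)·tan α/(26+39) = 0.01822067  ⇒  α' = 21.33465°
a' = a·cos α / cos α' = 53.5275·cos 20.428°/cos 21.33465° = 53.851614
action lengths: √(r_a1²−r_b1²) = 10.621116, √(r_a2²−r_b2²) = 16.763329
base pitch p_b = π·m·cos α = 4.848805
CR = (10.621116 + 16.763329 − 53.851614·sin 21.33465°)/4.848805 = 1.607085
contact ratio ≈ 1.6071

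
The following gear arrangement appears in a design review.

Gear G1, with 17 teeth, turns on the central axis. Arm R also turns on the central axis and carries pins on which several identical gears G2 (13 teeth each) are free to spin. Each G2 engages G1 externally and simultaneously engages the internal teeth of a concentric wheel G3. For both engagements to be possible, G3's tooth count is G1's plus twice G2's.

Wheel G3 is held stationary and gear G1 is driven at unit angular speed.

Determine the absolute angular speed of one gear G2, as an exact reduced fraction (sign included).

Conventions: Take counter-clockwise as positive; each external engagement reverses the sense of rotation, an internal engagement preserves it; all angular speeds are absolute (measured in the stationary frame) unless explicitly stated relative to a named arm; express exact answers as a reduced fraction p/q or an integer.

-17/26

topology: planetary set — G1 17T / G2 13T / G3 43T, arm = carrier (Willis)
ring teeth: 17 + 2·13 = 43
17(ω_sun−ω_arm) = −43(ω_ring−ω_arm),  ω_ring = 0, ω_sun = 1
17(1−ω_arm) = −43(0−ω_arm)  ⇒  60·ω_arm = 17  ⇒  ω_arm = 17/60
sun–planet mesh: 17·(1−17/60) = −13·(ω_p−ω_arm)  ⇒  ω_p−ω_arm = -731/780
ω_p = 17/60 − 731/780 = -17/26
exact speed ratio = -17/26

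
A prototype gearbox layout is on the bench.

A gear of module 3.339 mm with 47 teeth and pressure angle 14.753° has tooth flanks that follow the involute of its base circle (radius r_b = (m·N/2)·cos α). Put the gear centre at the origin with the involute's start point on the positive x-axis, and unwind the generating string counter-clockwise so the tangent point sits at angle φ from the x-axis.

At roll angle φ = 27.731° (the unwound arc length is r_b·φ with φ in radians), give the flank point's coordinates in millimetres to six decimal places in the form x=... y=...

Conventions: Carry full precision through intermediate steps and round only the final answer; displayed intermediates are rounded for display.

x=84.253447 y=2.801077

topology: single-mesh involute geometry — m = 3.339, N = 47
pitch radius r_p = m·N/2 = 3.339·47/2 = 78.466500
base radius r_b = r_p·cos α = 78.466500·cos 14.753° = 75.879664
roll angle φ = 27.731° = 0.48399725 rad
x = r_b·(cos φ + φ·sin φ) = 84.253447
y = r_b·(sin φ − φ·cos φ) = 2.801077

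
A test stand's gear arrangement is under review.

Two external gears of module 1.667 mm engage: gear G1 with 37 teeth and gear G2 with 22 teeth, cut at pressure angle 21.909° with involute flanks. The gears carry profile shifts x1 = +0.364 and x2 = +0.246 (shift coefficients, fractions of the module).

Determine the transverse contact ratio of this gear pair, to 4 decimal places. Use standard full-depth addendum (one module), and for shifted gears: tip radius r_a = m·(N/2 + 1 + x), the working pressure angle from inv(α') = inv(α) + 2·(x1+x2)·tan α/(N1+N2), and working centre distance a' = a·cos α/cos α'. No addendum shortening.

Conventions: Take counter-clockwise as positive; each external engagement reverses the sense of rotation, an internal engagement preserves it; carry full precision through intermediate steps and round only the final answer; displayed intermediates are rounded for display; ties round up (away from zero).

1.4738

recognized (one external pair, fixed centres): single-mesh tooth geometry, m = 1.667, N1 = 37, N2 = 22
base radii: r_b1 = 28.612199, r_b2 = 17.012659
tip radii: r_a1 = 33.113288, r_a2 = 20.414082
inv(α') = inv(21.909°) + 2·(+0.364+0.246)·tan α/(37+22) = 0.02811197  ⇒  α' = 24.49762°
a' = a·cos α / cos α' = 49.1765·cos 21.909°/cos 24.49762° = 50.138392
action lengths: √(r_a1²−r_b1²) = 16.668291, √(r_a2²−r_b2²) = 11.282916
base pitch p_b = π·m·cos α = 4.858804
CR = (16.668291 + 11.282916 − 50.138392·sin 24.49762°)/4.858804 = 1.473829
contact ratio ≈ 1.4738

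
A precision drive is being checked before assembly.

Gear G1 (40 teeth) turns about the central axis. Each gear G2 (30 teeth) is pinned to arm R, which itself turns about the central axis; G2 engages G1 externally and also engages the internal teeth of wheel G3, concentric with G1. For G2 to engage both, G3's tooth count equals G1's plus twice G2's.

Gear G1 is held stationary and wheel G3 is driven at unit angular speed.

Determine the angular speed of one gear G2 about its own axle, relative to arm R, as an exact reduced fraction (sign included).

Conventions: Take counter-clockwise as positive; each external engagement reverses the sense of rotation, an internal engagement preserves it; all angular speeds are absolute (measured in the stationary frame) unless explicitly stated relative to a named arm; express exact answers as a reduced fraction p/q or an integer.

recognized (axles ride arm R): planetary set, 40/30/100 teeth
ring teeth: 40 + 2·30 = 100
40(ω_sun−ω_arm) = −100(ω_ring−ω_arm),  ω_sun = 0, ω_ring = 1
40(0−ω_arm) = −100(1−ω_arm)  ⇒  140·ω_arm = 100  ⇒  ω_arm = 5/7
sun–planet mesh: 40·(0−5/7) = −30·(ω_p−ω_arm)  ⇒  ω_p−ω_arm = 20/21
exact speed ratio = 20/21

20/21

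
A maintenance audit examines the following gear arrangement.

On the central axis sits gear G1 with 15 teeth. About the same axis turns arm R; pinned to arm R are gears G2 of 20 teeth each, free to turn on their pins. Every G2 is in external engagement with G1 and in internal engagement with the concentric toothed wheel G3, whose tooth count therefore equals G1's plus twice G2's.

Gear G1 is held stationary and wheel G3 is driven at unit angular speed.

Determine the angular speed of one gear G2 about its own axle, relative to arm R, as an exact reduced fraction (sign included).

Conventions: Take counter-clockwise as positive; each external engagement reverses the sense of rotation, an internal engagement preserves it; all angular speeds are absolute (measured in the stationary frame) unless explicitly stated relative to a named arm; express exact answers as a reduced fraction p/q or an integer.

33/56

class = planetary set [G3 = 15+2·20 = 55; Willis about the carrier]
ring teeth: 15 + 2·20 = 55
15(ω_sun−ω_arm) = −55(ω_ring−ω_arm),  ω_sun = 0, ω_ring = 1
15(0−ω_arm) = −55(1−ω_arm)  ⇒  70·ω_arm = 55  ⇒  ω_arm = 11/14
sun–planet mesh: 15·(0−11/14) = −20·(ω_p−ω_arm)  ⇒  ω_p−ω_arm = 33/56
exact speed ratio = 33/56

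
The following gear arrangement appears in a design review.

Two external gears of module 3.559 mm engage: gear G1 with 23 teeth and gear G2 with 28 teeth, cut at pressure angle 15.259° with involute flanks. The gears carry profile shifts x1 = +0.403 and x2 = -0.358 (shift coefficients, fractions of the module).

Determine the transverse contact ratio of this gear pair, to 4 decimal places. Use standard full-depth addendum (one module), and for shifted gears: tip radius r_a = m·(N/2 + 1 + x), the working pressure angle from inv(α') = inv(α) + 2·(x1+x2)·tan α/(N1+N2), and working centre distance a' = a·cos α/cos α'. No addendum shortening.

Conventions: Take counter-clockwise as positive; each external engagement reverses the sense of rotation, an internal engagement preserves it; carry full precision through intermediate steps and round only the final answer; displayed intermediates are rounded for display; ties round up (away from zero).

class = single-mesh tooth geometry [involute pair 23T × 28T, m = 3.559]
base radii: r_b1 = 39.485606, r_b2 = 48.069434
tip radii: r_a1 = 45.921777, r_a2 = 52.110878
inv(α') = inv(15.259°) + 2·(+0.403-0.358)·tan α/(23+28) = 0.00696168  ⇒  α' = 15.62057°
a' = a·cos α / cos α' = 90.7545·cos 15.259°/cos 15.62057° = 90.912817
action lengths: √(r_a1²−r_b1²) = 23.445607, √(r_a2²−r_b2²) = 20.121459
base pitch p_b = π·m·cos α = 10.786756
CR = (23.445607 + 20.121459 − 90.912817·sin 15.62057°)/10.786756 = 1.769520
contact ratio ≈ 1.7695

1.7695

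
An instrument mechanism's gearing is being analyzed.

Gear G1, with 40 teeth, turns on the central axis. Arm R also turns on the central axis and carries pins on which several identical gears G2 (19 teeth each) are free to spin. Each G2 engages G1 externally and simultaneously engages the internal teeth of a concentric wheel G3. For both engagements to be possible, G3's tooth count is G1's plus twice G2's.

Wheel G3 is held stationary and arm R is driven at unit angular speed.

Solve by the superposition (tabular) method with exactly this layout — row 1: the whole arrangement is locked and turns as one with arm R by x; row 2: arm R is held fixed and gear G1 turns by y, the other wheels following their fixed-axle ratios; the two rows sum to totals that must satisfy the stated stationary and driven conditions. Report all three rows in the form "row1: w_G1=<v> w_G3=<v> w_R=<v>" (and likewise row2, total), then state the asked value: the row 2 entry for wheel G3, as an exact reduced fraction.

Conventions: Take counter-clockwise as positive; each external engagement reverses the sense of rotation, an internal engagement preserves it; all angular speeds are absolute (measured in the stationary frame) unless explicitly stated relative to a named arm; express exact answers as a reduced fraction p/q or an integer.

row1: w_G1=1 w_G3=1 w_R=1
row2: w_G1=39/20 w_G3=-1 w_R=0
total: w_G1=59/20 w_G3=0 w_R=1
asked value: -1

class = planetary set [G3 = 40+2·19 = 78; Willis about the carrier]
row 1: whole set turns with the arm by x
row 2 (arm held, sun turns y): ω_ring = −(40/78)·y, ω_arm = 0
boundary: total ω_ring = x − (40/78)·y = 0 and total ω_arm = x = 1  ⇒  y = 39/20, x = 1
row 2 ring = −(40/78)·39/20 = -1
totals (row 1 + row 2): sun 1 + 39/20 = 59/20, ring 1 + (-1) = 0, arm 1 + 0 = 1
asked cell (row2, ring) = -1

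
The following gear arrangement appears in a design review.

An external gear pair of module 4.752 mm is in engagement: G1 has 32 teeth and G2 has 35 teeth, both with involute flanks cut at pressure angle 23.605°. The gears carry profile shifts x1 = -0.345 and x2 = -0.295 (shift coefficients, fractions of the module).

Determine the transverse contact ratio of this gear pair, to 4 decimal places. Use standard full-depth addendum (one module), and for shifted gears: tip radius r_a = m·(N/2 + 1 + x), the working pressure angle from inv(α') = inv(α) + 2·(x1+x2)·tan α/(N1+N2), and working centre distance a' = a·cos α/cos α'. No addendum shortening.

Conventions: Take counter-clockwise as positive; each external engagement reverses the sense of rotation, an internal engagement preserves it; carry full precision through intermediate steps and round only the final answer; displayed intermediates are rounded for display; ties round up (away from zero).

1.7030

topology: single-mesh involute geometry — m = 4.752, 32T/35T pair
base radii: r_b1 = 69.670234, r_b2 = 76.201819
tip radii: r_a1 = 79.144560, r_a2 = 86.510160
inv(α') = inv(23.605°) + 2·(-0.345-0.295)·tan α/(32+35) = 0.01665969  ⇒  α' = 20.72978°
a' = a·cos α / cos α' = 159.1920·cos 23.605°/cos 20.72978° = 155.969490
action lengths: √(r_a1²−r_b1²) = 37.548899, √(r_a2²−r_b2²) = 40.954738
base pitch p_b = π·m·cos α = 13.679719
CR = (37.548899 + 40.954738 − 155.969490·sin 20.72978°)/13.679719 = 1.702997
contact ratio ≈ 1.7030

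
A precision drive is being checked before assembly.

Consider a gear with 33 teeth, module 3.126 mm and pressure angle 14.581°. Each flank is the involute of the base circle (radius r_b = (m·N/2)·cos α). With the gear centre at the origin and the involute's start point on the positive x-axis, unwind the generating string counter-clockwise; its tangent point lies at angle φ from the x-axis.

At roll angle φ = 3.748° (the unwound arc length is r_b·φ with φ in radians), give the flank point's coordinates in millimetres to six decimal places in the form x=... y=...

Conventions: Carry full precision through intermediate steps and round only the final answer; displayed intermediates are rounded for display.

single-mesh involute tooth geometry (33T wheel at module 3.126)
pitch radius r_p = m·N/2 = 3.126·33/2 = 51.579000
base radius r_b = r_p·cos α = 51.579000·cos 14.581° = 49.917780
roll angle φ = 3.748° = 0.06541494 rad
x = r_b·(cos φ + φ·sin φ) = 50.024468
y = r_b·(sin φ − φ·cos φ) = 0.004656

x=50.024468 y=0.004656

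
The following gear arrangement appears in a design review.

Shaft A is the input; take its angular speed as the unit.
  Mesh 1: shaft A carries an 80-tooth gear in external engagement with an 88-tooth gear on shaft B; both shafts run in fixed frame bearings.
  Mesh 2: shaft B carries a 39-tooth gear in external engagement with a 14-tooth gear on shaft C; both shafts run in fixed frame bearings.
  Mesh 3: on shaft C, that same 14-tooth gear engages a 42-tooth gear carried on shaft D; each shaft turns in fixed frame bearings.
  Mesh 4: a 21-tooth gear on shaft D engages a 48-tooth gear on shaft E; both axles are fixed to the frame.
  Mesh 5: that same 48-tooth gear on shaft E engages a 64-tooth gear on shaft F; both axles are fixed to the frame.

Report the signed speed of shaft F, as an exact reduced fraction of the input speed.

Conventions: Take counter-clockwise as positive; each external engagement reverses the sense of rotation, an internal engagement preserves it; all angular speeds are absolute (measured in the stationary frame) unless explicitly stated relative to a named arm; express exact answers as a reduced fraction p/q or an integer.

5-mesh fixed-axis compound train (all bearings frame-fixed)
mesh 1 [80T→88T]: |ω|/ω_in = 1×80/88 = 10/11, sense flips to −
mesh 2 [39T→14T]: |ω|/ω_in = (10/11)×39/14 = 195/77, sense flips to +
mesh 3 [14T→42T]: |ω|/ω_in = (195/77)×14/42 = 65/77, sense flips to −
mesh 4 [21T→48T]: |ω|/ω_in = (65/77)×21/48 = 65/176, sense flips to +
mesh 5 [48T→64T]: |ω|/ω_in = (65/176)×48/64 = 195/704, sense flips to −
signed output speed (× input speed) = -195/704

-195/704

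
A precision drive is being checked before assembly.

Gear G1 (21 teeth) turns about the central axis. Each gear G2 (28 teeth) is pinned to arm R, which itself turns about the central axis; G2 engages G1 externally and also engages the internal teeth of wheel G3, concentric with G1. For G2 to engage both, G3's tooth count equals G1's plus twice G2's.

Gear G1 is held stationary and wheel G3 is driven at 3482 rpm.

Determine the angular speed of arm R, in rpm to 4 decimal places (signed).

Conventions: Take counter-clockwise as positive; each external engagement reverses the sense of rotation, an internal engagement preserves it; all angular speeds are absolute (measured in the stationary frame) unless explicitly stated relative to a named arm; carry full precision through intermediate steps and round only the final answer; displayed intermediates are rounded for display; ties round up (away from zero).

planetary set (21T centre, 28T on arm, 77T internal) — Willis relation
normalise by the input: solve with ω_ring = 1, then scale by 3482 rpm
ring teeth: 21 + 2·28 = 77
21(ω_sun−ω_arm) = −77(ω_ring−ω_arm),  ω_sun = 0, ω_ring = 1
21(0−ω_arm) = −77(1−ω_arm)  ⇒  98·ω_arm = 77  ⇒  ω_arm = 11/14
scale: ω_arm = 11/14 × 3482 rpm = +2735.8571 rpm

+2735.8571 rpm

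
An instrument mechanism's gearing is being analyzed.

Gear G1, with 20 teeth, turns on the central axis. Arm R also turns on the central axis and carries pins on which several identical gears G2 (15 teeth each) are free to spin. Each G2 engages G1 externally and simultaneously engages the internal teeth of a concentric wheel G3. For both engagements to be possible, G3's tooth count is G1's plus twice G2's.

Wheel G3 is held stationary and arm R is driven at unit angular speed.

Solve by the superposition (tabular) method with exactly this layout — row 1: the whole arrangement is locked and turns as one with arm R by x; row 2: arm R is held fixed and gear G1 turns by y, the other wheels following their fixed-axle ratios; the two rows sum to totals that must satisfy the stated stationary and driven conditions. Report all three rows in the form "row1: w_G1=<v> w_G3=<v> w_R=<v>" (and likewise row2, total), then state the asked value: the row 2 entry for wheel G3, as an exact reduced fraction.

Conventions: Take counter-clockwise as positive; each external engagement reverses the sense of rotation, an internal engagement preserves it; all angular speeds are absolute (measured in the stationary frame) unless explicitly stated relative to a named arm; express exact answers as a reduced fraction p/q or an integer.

recognized (axles ride arm R): planetary set, 20/15/50 teeth
row 1 — lock + rotate with arm: ω_sun = ω_ring = ω_arm = x
row 2: sun turns y, ring = −(20/50)·y, arm 0
boundary: total ω_ring = x − (20/50)·y = 0 and total ω_arm = x = 1  ⇒  y = 5/2, x = 1
row 2 ring = −(20/50)·5/2 = -1
totals (row 1 + row 2): sun 1 + 5/2 = 7/2, ring 1 + (-1) = 0, arm 1 + 0 = 1
asked cell (row2, ring) = -1

row1: w_G1=1 w_G3=1 w_R=1
row2: w_G1=5/2 w_G3=-1 w_R=0
total: w_G1=7/2 w_G3=0 w_R=1
asked value: -1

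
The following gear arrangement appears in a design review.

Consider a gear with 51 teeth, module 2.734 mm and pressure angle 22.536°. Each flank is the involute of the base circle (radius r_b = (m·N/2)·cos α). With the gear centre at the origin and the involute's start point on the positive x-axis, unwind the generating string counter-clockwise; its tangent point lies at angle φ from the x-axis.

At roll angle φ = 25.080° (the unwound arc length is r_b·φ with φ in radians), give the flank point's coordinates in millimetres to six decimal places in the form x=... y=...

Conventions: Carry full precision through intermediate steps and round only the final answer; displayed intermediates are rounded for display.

x=70.270040 y=1.765998

recognized (one wheel, involute flank): single-mesh tooth geometry, m = 2.734, N = 51
pitch radius r_p = m·N/2 = 2.734·51/2 = 69.717000
base radius r_b = r_p·cos α = 69.717000·cos 22.536° = 64.393333
roll angle φ = 25.080° = 0.43772858 rad
x = r_b·(cos φ + φ·sin φ) = 70.270040
y = r_b·(sin φ − φ·cos φ) = 1.765998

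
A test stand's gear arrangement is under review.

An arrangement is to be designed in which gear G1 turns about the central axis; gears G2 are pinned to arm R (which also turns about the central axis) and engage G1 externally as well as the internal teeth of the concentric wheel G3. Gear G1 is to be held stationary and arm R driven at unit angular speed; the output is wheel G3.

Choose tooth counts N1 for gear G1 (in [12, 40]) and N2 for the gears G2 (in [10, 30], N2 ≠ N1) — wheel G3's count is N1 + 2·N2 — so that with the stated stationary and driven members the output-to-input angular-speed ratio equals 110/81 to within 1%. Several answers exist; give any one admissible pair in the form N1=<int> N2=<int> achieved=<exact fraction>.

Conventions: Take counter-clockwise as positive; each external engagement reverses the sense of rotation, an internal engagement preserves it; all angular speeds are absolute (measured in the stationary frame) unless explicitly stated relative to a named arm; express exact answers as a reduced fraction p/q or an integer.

N1=29 N2=26 achieved=110/81

class = planetary set [ratio 110/81 wanted; Willis about the carrier]
Willis with ω_sun = 0: ω_ring/ω_arm = (N1+N3)/N3; set equal to 110/81  ⇒  N3/N1 = 1/(110/81 − 1) = 81/29
N3 = N1 + 2·N2  ⇒  N2/N1 = (N3/N1 − 1)/2 = (81/29 − 1)/2 = 26/29
smallest multiple with N1 ≥ 12 and N2 ≥ 10: k = 1  ⇒  N1 = 1·29 = 29, N2 = 1·26 = 26 (N1 ≤ 40, N2 ≤ 30, N2 ≠ N1 ✓), N3 = 29 + 2·26 = 81
check: (N1+N3)/N3 with N1 = 29, N3 = 81 gives 110/81; |achieved − target| = 0 ≤ 11/810 ✓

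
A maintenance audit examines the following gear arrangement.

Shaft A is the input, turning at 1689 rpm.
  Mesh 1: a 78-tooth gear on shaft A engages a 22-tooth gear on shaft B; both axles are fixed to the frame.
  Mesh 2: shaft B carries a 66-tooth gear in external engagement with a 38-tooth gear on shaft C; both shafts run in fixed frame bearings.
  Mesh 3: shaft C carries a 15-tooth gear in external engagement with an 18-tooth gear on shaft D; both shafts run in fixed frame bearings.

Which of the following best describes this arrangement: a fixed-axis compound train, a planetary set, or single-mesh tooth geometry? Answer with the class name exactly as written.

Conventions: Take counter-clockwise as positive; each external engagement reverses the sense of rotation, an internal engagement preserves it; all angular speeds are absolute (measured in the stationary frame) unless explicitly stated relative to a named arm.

3-mesh fixed-axis compound train (all bearings frame-fixed)
classification: fixed-axis compound train

fixed-axis compound train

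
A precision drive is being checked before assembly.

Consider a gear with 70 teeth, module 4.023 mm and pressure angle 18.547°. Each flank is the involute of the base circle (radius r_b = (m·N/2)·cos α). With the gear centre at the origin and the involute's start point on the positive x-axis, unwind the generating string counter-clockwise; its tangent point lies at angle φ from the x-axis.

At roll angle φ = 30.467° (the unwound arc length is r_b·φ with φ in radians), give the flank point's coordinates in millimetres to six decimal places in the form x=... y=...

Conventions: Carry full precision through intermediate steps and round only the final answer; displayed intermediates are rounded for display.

x=151.051646 y=6.503171

single-mesh involute tooth geometry (70T wheel at module 4.023)
pitch radius r_p = m·N/2 = 4.023·70/2 = 140.805000
base radius r_b = r_p·cos α = 140.805000·cos 18.547° = 133.492018
roll angle φ = 30.467° = 0.53174946 rad
x = r_b·(cos φ + φ·sin φ) = 151.051646
y = r_b·(sin φ − φ·cos φ) = 6.503171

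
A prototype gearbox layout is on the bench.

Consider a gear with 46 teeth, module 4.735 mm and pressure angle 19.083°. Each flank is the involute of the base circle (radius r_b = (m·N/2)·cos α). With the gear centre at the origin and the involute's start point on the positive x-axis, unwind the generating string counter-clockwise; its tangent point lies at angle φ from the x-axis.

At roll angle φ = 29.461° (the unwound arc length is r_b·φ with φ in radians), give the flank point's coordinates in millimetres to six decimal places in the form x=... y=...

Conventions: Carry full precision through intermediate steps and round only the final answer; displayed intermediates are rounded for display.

x=115.639727 y=4.541799

topology: single-mesh involute geometry — m = 4.735, N = 46
pitch radius r_p = m·N/2 = 4.735·46/2 = 108.905000
base radius r_b = r_p·cos α = 108.905000·cos 19.083° = 102.920230
roll angle φ = 29.461° = 0.51419145 rad
x = r_b·(cos φ + φ·sin φ) = 115.639727
y = r_b·(sin φ − φ·cos φ) = 4.541799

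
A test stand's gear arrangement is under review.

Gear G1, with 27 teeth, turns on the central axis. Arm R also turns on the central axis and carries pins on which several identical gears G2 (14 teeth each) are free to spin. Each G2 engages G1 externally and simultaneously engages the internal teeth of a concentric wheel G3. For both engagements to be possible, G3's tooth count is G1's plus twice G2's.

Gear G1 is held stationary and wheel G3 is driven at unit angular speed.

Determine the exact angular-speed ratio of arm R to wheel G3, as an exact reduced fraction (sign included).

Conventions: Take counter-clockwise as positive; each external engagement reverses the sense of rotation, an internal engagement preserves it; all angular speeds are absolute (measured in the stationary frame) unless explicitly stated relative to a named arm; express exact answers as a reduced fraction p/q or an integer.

class = planetary set [G3 = 27+2·14 = 55; Willis about the carrier]
ring teeth: 27 + 2·14 = 55
27(ω_sun−ω_arm) = −55(ω_ring−ω_arm),  ω_sun = 0, ω_ring = 1
27(0−ω_arm) = −55(1−ω_arm)  ⇒  82·ω_arm = 55  ⇒  ω_arm = 55/82
ω_out/ω_in = 55/82

55/82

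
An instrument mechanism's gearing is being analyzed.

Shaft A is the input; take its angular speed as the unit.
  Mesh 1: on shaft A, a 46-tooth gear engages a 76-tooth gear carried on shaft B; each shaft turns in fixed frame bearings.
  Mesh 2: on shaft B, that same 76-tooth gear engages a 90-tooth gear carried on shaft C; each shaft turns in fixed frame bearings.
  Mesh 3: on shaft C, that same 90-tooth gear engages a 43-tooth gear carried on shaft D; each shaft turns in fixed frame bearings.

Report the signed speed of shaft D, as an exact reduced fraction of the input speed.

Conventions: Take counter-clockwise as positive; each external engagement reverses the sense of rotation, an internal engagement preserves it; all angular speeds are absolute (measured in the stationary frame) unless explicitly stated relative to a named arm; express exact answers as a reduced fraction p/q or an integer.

3-mesh fixed-axis compound train (all bearings frame-fixed)
mesh 1 [46T→76T]: |ω|/ω_in = 1×46/76 = 23/38, sense flips to −
mesh 2 [76T→90T]: |ω|/ω_in = (23/38)×76/90 = 23/45, sense flips to +
mesh 3 [90T→43T]: |ω|/ω_in = (23/45)×90/43 = 46/43, sense flips to −
signed output speed (× input speed) = -46/43

-46/43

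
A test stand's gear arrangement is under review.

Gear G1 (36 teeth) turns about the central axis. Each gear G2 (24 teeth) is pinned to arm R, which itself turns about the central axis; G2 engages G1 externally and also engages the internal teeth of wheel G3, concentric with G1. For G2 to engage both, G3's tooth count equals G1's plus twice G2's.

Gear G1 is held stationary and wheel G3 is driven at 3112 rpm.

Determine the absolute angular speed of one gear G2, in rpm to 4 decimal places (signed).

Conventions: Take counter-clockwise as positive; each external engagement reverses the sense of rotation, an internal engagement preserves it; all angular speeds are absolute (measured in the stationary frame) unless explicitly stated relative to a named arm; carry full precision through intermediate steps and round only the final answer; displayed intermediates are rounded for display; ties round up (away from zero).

+5446.0000 rpm

recognized (axles ride arm R): planetary set, 36/24/84 teeth
normalise by the input: solve with ω_ring = 1, then scale by 3112 rpm
ring teeth: 36 + 2·24 = 84
36(ω_sun−ω_arm) = −84(ω_ring−ω_arm),  ω_sun = 0, ω_ring = 1
36(0−ω_arm) = −84(1−ω_arm)  ⇒  120·ω_arm = 84  ⇒  ω_arm = 7/10
sun–planet mesh: 36·(0−7/10) = −24·(ω_p−ω_arm)  ⇒  ω_p−ω_arm = 21/20
ω_p = 7/10 + 21/20 = 7/4
scale: ω_p = 7/4 × 3112 rpm = +5446.0000 rpm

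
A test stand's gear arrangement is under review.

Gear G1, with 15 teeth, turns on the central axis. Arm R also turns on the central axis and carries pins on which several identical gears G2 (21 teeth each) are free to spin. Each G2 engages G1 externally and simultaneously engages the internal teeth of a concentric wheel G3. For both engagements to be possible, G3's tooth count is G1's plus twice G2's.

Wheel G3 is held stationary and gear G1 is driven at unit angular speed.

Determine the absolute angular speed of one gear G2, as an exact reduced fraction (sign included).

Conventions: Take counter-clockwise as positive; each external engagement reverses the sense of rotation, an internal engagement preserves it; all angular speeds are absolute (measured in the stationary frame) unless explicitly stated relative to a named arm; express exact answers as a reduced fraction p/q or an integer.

-5/14

recognized (axles ride arm R): planetary set, 15/21/57 teeth
ring teeth: 15 + 2·21 = 57
15(ω_sun−ω_arm) = −57(ω_ring−ω_arm),  ω_ring = 0, ω_sun = 1
15(1−ω_arm) = −57(0−ω_arm)  ⇒  72·ω_arm = 15  ⇒  ω_arm = 5/24
sun–planet mesh: 15·(1−5/24) = −21·(ω_p−ω_arm)  ⇒  ω_p−ω_arm = -95/168
ω_p = 5/24 − 95/168 = -5/14
exact speed ratio = -5/14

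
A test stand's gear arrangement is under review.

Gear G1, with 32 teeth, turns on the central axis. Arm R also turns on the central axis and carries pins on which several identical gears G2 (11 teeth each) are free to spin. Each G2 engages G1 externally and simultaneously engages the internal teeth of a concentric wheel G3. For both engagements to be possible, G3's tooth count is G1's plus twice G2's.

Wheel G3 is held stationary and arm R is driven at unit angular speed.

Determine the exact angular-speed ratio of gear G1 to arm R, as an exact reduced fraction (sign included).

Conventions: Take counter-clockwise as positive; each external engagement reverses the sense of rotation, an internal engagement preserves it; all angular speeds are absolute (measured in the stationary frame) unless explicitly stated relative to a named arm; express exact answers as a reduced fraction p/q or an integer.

43/16

planetary set (32T centre, 11T on arm, 54T internal) — Willis relation
ring teeth: 32 + 2·11 = 54
32(ω_sun−ω_arm) = −54(ω_ring−ω_arm),  ω_ring = 0, ω_arm = 1
ω_sun = 1 − (54/32)(0−1) = 43/16
ω_out/ω_in = 43/16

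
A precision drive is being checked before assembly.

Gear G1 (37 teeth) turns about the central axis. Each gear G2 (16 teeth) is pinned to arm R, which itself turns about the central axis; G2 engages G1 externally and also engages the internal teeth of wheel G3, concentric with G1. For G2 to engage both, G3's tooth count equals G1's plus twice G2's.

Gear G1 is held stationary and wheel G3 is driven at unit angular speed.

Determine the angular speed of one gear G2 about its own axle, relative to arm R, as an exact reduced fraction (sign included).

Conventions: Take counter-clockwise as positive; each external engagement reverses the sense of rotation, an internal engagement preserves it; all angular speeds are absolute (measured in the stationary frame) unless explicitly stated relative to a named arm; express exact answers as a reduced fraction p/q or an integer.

planetary set (37T centre, 16T on arm, 69T internal) — Willis relation
ring teeth: 37 + 2·16 = 69
37(ω_sun−ω_arm) = −69(ω_ring−ω_arm),  ω_sun = 0, ω_ring = 1
37(0−ω_arm) = −69(1−ω_arm)  ⇒  106·ω_arm = 69  ⇒  ω_arm = 69/106
sun–planet mesh: 37·(0−69/106) = −16·(ω_p−ω_arm)  ⇒  ω_p−ω_arm = 2553/1696
exact speed ratio = 2553/1696

2553/1696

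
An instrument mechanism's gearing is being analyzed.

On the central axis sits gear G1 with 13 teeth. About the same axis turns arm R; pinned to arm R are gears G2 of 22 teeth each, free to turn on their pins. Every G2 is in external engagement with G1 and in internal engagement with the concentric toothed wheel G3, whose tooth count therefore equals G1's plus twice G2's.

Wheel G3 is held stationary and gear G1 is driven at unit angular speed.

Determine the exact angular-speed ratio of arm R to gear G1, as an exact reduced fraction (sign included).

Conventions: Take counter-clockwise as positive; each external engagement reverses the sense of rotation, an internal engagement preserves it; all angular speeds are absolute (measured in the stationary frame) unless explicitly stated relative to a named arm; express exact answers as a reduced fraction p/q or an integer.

13/70

class = planetary set [G3 = 13+2·22 = 57; Willis about the carrier]
ring teeth: 13 + 2·22 = 57
13(ω_sun−ω_arm) = −57(ω_ring−ω_arm),  ω_ring = 0, ω_sun = 1
13(1−ω_arm) = −57(0−ω_arm)  ⇒  70·ω_arm = 13  ⇒  ω_arm = 13/70
ω_out/ω_in = 13/70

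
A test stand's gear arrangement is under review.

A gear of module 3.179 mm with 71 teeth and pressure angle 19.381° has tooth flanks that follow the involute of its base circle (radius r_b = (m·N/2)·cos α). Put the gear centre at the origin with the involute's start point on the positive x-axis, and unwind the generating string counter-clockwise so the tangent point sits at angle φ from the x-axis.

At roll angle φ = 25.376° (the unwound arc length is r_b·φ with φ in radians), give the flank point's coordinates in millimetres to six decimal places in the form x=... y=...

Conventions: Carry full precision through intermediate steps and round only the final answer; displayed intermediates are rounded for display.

recognized (one wheel, involute flank): single-mesh tooth geometry, m = 3.179, N = 71
pitch radius r_p = m·N/2 = 3.179·71/2 = 112.854500
base radius r_b = r_p·cos α = 112.854500·cos 19.381° = 106.459346
roll angle φ = 25.376° = 0.44289475 rad
x = r_b·(cos φ + φ·sin φ) = 116.394175
y = r_b·(sin φ − φ·cos φ) = 3.022882

x=116.394175 y=3.022882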